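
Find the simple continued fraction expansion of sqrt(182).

Write x_i = (sqrt(182) + m_i)/d_i with (m_0, d_0) = (0, 1). a_0 = floor(sqrt(182)) = 13, since 13^2 = 169 <= 182 < 196 = 14^2.
Iterate m_{i+1} = d_i*a_i - m_i, d_{i+1} = (182 - m_{i+1}^2)/d_i, a_{i+1} = floor((a_0 + m_{i+1})/d_{i+1}):
  m_1 = 1*13 - 0 = 13, d_1 = (182 - 13^2)/1 = 13/1 = 13, a_1 = floor((13 + 13)/13) = 2.
  m_2 = 13*2 - 13 = 13, d_2 = (182 - 13^2)/13 = 13/13 = 1, a_2 = floor((13 + 13)/1) = 26.
  m_3 = 1*26 - 13 = 13, d_3 = (182 - 13^2)/1 = 13/1 = 13: (m_3, d_3) = (m_1, d_1) = (13, 13), so from here the quotients repeat a_1, a_2; the period length is 2.
Hence the expansion of sqrt(182) is a_0 = 13 followed by the repeating block 2, 26 (period 2).

[13; (2, 26)]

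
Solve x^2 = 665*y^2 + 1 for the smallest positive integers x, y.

First expand sqrt(665) as a continued fraction. With x_i = (sqrt(665) + m_i)/d_i and (m_0, d_0) = (0, 1): a_0 = floor(sqrt(665)) = 25, since 25^2 = 625 <= 665 < 676 = 26^2.
Iterate m_{i+1} = d_i*a_i - m_i, d_{i+1} = (665 - m_{i+1}^2)/d_i, a_{i+1} = floor((a_0 + m_{i+1})/d_{i+1}):
  m_1 = 1*25 - 0 = 25, d_1 = (665 - 25^2)/1 = 40/1 = 40, a_1 = floor((25 + 25)/40) = 1.
  m_2 = 40*1 - 25 = 15, d_2 = (665 - 15^2)/40 = 440/40 = 11, a_2 = floor((25 + 15)/11) = 3.
  m_3 = 11*3 - 15 = 18, d_3 = (665 - 18^2)/11 = 341/11 = 31, a_3 = floor((25 + 18)/31) = 1.
  m_4 = 31*1 - 18 = 13, d_4 = (665 - 13^2)/31 = 496/31 = 16, a_4 = floor((25 + 13)/16) = 2.
  m_5 = 16*2 - 13 = 19, d_5 = (665 - 19^2)/16 = 304/16 = 19, a_5 = floor((25 + 19)/19) = 2.
  m_6 = 19*2 - 19 = 19, d_6 = (665 - 19^2)/19 = 304/19 = 16, a_6 = floor((25 + 19)/16) = 2.
  m_7 = 16*2 - 19 = 13, d_7 = (665 - 13^2)/16 = 496/16 = 31, a_7 = floor((25 + 13)/31) = 1.
  m_8 = 31*1 - 13 = 18, d_8 = (665 - 18^2)/31 = 341/31 = 11, a_8 = floor((25 + 18)/11) = 3.
  m_9 = 11*3 - 18 = 15, d_9 = (665 - 15^2)/11 = 440/11 = 40, a_9 = floor((25 + 15)/40) = 1.
  m_10 = 40*1 - 15 = 25, d_10 = (665 - 25^2)/40 = 40/40 = 1, a_10 = floor((25 + 25)/1) = 50.
  m_11 = 1*50 - 25 = 25, d_11 = (665 - 25^2)/1 = 40/1 = 40: (m_11, d_11) = (m_1, d_1) = (25, 40), so from here the quotients repeat a_1, ..., a_10; the period length is 10.
So sqrt(665) = [25; (1, 3, 1, 2, 2, 2, 1, 3, 1, 50)] with period length k = 10.
k is even, so the fundamental solution of x^2 - 665y^2 = 1 is (p_{k-1}, q_{k-1}) = (p_9, q_9); compute convergents through index 9.
Convergents (p_i = a_i*p_{i-1} + p_{i-2}, q_i = a_i*q_{i-1} + q_{i-2} with p_{-2}=0, p_{-1}=1, q_{-2}=1, q_{-1}=0):
  i=0: a_0=25, p_0 = 25*1 + 0 = 25, q_0 = 25*0 + 1 = 1.
  i=1: a_1=1, p_1 = 1*25 + 1 = 26, q_1 = 1*1 + 0 = 1.
  i=2: a_2=3, p_2 = 3*26 + 25 = 103, q_2 = 3*1 + 1 = 4.
  i=3: a_3=1, p_3 = 1*103 + 26 = 129, q_3 = 1*4 + 1 = 5.
  i=4: a_4=2, p_4 = 2*129 + 103 = 361, q_4 = 2*5 + 4 = 14.
  i=5: a_5=2, p_5 = 2*361 + 129 = 851, q_5 = 2*14 + 5 = 33.
  i=6: a_6=2, p_6 = 2*851 + 361 = 2063, q_6 = 2*33 + 14 = 80.
  i=7: a_7=1, p_7 = 1*2063 + 851 = 2914, q_7 = 1*80 + 33 = 113.
  i=8: a_8=3, p_8 = 3*2914 + 2063 = 10805, q_8 = 3*113 + 80 = 419.
  i=9: a_9=1, p_9 = 1*10805 + 2914 = 13719, q_9 = 1*419 + 113 = 532.
Check: 13719^2 - 665*532^2 = 188210961 - 188210960 = 1, so (x, y) = (13719, 532) solves the equation, and by the theorem it is the least positive solution.

(x, y) = (13719, 532)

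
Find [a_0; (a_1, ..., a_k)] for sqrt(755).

Write x_i = (sqrt(755) + m_i)/d_i with (m_0, d_0) = (0, 1). a_0 = floor(sqrt(755)) = 27, since 27^2 = 729 <= 755 < 784 = 28^2.
Iterate m_{i+1} = d_i*a_i - m_i, d_{i+1} = (755 - m_{i+1}^2)/d_i, a_{i+1} = floor((a_0 + m_{i+1})/d_{i+1}):
  m_1 = 1*27 - 0 = 27, d_1 = (755 - 27^2)/1 = 26/1 = 26, a_1 = floor((27 + 27)/26) = 2.
  m_2 = 26*2 - 27 = 25, d_2 = (755 - 25^2)/26 = 130/26 = 5, a_2 = floor((27 + 25)/5) = 10.
  m_3 = 5*10 - 25 = 25, d_3 = (755 - 25^2)/5 = 130/5 = 26, a_3 = floor((27 + 25)/26) = 2.
  m_4 = 26*2 - 25 = 27, d_4 = (755 - 27^2)/26 = 26/26 = 1, a_4 = floor((27 + 27)/1) = 54.
  m_5 = 1*54 - 27 = 27, d_5 = (755 - 27^2)/1 = 26/1 = 26: (m_5, d_5) = (m_1, d_1) = (27, 26), so from here the quotients repeat a_1, ..., a_4; the period length is 4.
Hence the expansion of sqrt(755) is a_0 = 27 followed by the repeating block 2, 10, 2, 54 (period 4).

[27; (2, 10, 2, 54)]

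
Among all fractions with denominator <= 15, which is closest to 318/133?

31/13

Expand x = 318/133 as a continued fraction with the Euclidean algorithm:
  318 = 2*133 + 52, so a_0 = 2.
  133 = 2*52 + 29, so a_1 = 2.
  52 = 1*29 + 23, so a_2 = 1.
  29 = 1*23 + 6, so a_3 = 1.
  23 = 3*6 + 5, so a_4 = 3.
  6 = 1*5 + 1, so a_5 = 1.
  5 = 5*1 + 0, so a_6 = 5.
so x = [2; 2, 1, 1, 3, 1, 5].
Convergents (p_i = a_i*p_{i-1} + p_{i-2}, q_i = a_i*q_{i-1} + q_{i-2} with p_{-2}=0, p_{-1}=1, q_{-2}=1, q_{-1}=0), until the denominator exceeds 15:
  i=0: a_0=2, p_0 = 2*1 + 0 = 2, q_0 = 2*0 + 1 = 1.
  i=1: a_1=2, p_1 = 2*2 + 1 = 5, q_1 = 2*1 + 0 = 2.
  i=2: a_2=1, p_2 = 1*5 + 2 = 7, q_2 = 1*2 + 1 = 3.
  i=3: a_3=1, p_3 = 1*7 + 5 = 12, q_3 = 1*3 + 2 = 5.
  i=4: a_4=3, p_4 = 3*12 + 7 = 43, q_4 = 3*5 + 3 = 18.
q_4 = 18 > 15, so the last convergent with denominator <= 15 is p_3/q_3 = 12/5.
The closest fraction with denominator <= 15 is either p_3/q_3 or the intermediate fraction (k*p_3 + p_2)/(k*q_3 + q_2) with the largest k >= 1 whose denominator stays <= 15; these approach x as k grows, and every other convergent or intermediate fraction in range is farther away.
Largest k: floor((15 - q_2)/q_3) = floor((15 - 3)/5) = 2.
That gives (2*12 + 7)/(2*5 + 3) = 31/13.
Compare the errors: |x - 12/5| = |318*5 - 12*133|/(133*5) = 6/665, and |x - 31/13| = |318*13 - 31*133|/(133*13) = 11/1729.
Cross-multiplying, 11*665 = 7315 < 10374 = 6*1729, so 11/1729 is smaller: the intermediate fraction 31/13 is closer to x than 12/5.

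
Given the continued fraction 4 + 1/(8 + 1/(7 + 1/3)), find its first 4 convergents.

4/1, 33/8, 235/57, 738/179

Using the convergent recurrence p_i = a_i*p_{i-1} + p_{i-2}, q_i = a_i*q_{i-1} + q_{i-2} with p_{-2}=0, p_{-1}=1, q_{-2}=1, q_{-1}=0:
  i=0: a_0=4, p_0 = 4*1 + 0 = 4, q_0 = 4*0 + 1 = 1.
  i=1: a_1=8, p_1 = 8*4 + 1 = 33, q_1 = 8*1 + 0 = 8.
  i=2: a_2=7, p_2 = 7*33 + 4 = 235, q_2 = 7*8 + 1 = 57.
  i=3: a_3=3, p_3 = 3*235 + 33 = 738, q_3 = 3*57 + 8 = 179.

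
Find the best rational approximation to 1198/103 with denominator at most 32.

Expand x = 1198/103 as a continued fraction with the Euclidean algorithm:
  1198 = 11*103 + 65, so a_0 = 11.
  103 = 1*65 + 38, so a_1 = 1.
  65 = 1*38 + 27, so a_2 = 1.
  38 = 1*27 + 11, so a_3 = 1.
  27 = 2*11 + 5, so a_4 = 2.
  11 = 2*5 + 1, so a_5 = 2.
  5 = 5*1 + 0, so a_6 = 5.
so x = [11; 1, 1, 1, 2, 2, 5].
Convergents (p_i = a_i*p_{i-1} + p_{i-2}, q_i = a_i*q_{i-1} + q_{i-2} with p_{-2}=0, p_{-1}=1, q_{-2}=1, q_{-1}=0), until the denominator exceeds 32:
  i=0: a_0=11, p_0 = 11*1 + 0 = 11, q_0 = 11*0 + 1 = 1.
  i=1: a_1=1, p_1 = 1*11 + 1 = 12, q_1 = 1*1 + 0 = 1.
  i=2: a_2=1, p_2 = 1*12 + 11 = 23, q_2 = 1*1 + 1 = 2.
  i=3: a_3=1, p_3 = 1*23 + 12 = 35, q_3 = 1*2 + 1 = 3.
  i=4: a_4=2, p_4 = 2*35 + 23 = 93, q_4 = 2*3 + 2 = 8.
  i=5: a_5=2, p_5 = 2*93 + 35 = 221, q_5 = 2*8 + 3 = 19.
  i=6: a_6=5, p_6 = 5*221 + 93 = 1198, q_6 = 5*19 + 8 = 103.
q_6 = 103 > 32, so the last convergent with denominator <= 32 is p_5/q_5 = 221/19.
The closest fraction with denominator <= 32 is either p_5/q_5 or the intermediate fraction (k*p_5 + p_4)/(k*q_5 + q_4) with the largest k >= 1 whose denominator stays <= 32; these approach x as k grows, and every other convergent or intermediate fraction in range is farther away.
Largest k: floor((32 - q_4)/q_5) = floor((32 - 8)/19) = 1.
That gives (1*221 + 93)/(1*19 + 8) = 314/27.
Compare the errors: |x - 221/19| = |1198*19 - 221*103|/(103*19) = 1/1957, and |x - 314/27| = |1198*27 - 314*103|/(103*27) = 4/2781.
Cross-multiplying, 1*2781 = 2781 < 7828 = 4*1957, so 1/1957 is smaller: the convergent 221/19 is closer to x than 314/27.

221/19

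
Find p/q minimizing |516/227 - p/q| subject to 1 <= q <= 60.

25/11

Expand x = 516/227 as a continued fraction with the Euclidean algorithm:
  516 = 2*227 + 62, so a_0 = 2.
  227 = 3*62 + 41, so a_1 = 3.
  62 = 1*41 + 21, so a_2 = 1.
  41 = 1*21 + 20, so a_3 = 1.
  21 = 1*20 + 1, so a_4 = 1.
  20 = 20*1 + 0, so a_5 = 20.
so x = [2; 3, 1, 1, 1, 20].
Convergents (p_i = a_i*p_{i-1} + p_{i-2}, q_i = a_i*q_{i-1} + q_{i-2} with p_{-2}=0, p_{-1}=1, q_{-2}=1, q_{-1}=0), until the denominator exceeds 60:
  i=0: a_0=2, p_0 = 2*1 + 0 = 2, q_0 = 2*0 + 1 = 1.
  i=1: a_1=3, p_1 = 3*2 + 1 = 7, q_1 = 3*1 + 0 = 3.
  i=2: a_2=1, p_2 = 1*7 + 2 = 9, q_2 = 1*3 + 1 = 4.
  i=3: a_3=1, p_3 = 1*9 + 7 = 16, q_3 = 1*4 + 3 = 7.
  i=4: a_4=1, p_4 = 1*16 + 9 = 25, q_4 = 1*7 + 4 = 11.
  i=5: a_5=20, p_5 = 20*25 + 16 = 516, q_5 = 20*11 + 7 = 227.
q_5 = 227 > 60, so the last convergent with denominator <= 60 is p_4/q_4 = 25/11.
The closest fraction with denominator <= 60 is either p_4/q_4 or the intermediate fraction (k*p_4 + p_3)/(k*q_4 + q_3) with the largest k >= 1 whose denominator stays <= 60; these approach x as k grows, and every other convergent or intermediate fraction in range is farther away.
Largest k: floor((60 - q_3)/q_4) = floor((60 - 7)/11) = 4.
That gives (4*25 + 16)/(4*11 + 7) = 116/51.
Compare the errors: |x - 25/11| = |516*11 - 25*227|/(227*11) = 1/2497, and |x - 116/51| = |516*51 - 116*227|/(227*51) = 16/11577.
Cross-multiplying, 1*11577 = 11577 < 39952 = 16*2497, so 1/2497 is smaller: the convergent 25/11 is closer to x than 116/51.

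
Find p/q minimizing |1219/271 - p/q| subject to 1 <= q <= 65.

Expand x = 1219/271 as a continued fraction with the Euclidean algorithm:
  1219 = 4*271 + 135, so a_0 = 4.
  271 = 2*135 + 1, so a_1 = 2.
  135 = 135*1 + 0, so a_2 = 135.
so x = [4; 2, 135].
Convergents (p_i = a_i*p_{i-1} + p_{i-2}, q_i = a_i*q_{i-1} + q_{i-2} with p_{-2}=0, p_{-1}=1, q_{-2}=1, q_{-1}=0), until the denominator exceeds 65:
  i=0: a_0=4, p_0 = 4*1 + 0 = 4, q_0 = 4*0 + 1 = 1.
  i=1: a_1=2, p_1 = 2*4 + 1 = 9, q_1 = 2*1 + 0 = 2.
  i=2: a_2=135, p_2 = 135*9 + 4 = 1219, q_2 = 135*2 + 1 = 271.
q_2 = 271 > 65, so the last convergent with denominator <= 65 is p_1/q_1 = 9/2.
The closest fraction with denominator <= 65 is either p_1/q_1 or the intermediate fraction (k*p_1 + p_0)/(k*q_1 + q_0) with the largest k >= 1 whose denominator stays <= 65; these approach x as k grows, and every other convergent or intermediate fraction in range is farther away.
Largest k: floor((65 - q_0)/q_1) = floor((65 - 1)/2) = 32.
That gives (32*9 + 4)/(32*2 + 1) = 292/65.
Compare the errors: |x - 9/2| = |1219*2 - 9*271|/(271*2) = 1/542, and |x - 292/65| = |1219*65 - 292*271|/(271*65) = 103/17615.
Cross-multiplying, 1*17615 = 17615 < 55826 = 103*542, so 1/542 is smaller: the convergent 9/2 is closer to x than 292/65.

9/2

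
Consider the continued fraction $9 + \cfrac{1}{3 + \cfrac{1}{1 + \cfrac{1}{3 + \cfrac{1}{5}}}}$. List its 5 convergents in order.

9/1, 28/3, 37/4, 139/15, 732/79

Using the convergent recurrence p_i = a_i*p_{i-1} + p_{i-2}, q_i = a_i*q_{i-1} + q_{i-2} with p_{-2}=0, p_{-1}=1, q_{-2}=1, q_{-1}=0:
  i=0: a_0=9, p_0 = 9*1 + 0 = 9, q_0 = 9*0 + 1 = 1.
  i=1: a_1=3, p_1 = 3*9 + 1 = 28, q_1 = 3*1 + 0 = 3.
  i=2: a_2=1, p_2 = 1*28 + 9 = 37, q_2 = 1*3 + 1 = 4.
  i=3: a_3=3, p_3 = 3*37 + 28 = 139, q_3 = 3*4 + 3 = 15.
  i=4: a_4=5, p_4 = 5*139 + 37 = 732, q_4 = 5*15 + 4 = 79.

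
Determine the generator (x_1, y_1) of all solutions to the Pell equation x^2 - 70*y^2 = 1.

(x, y) = (251, 30)

First expand sqrt(70) as a continued fraction. With x_i = (sqrt(70) + m_i)/d_i and (m_0, d_0) = (0, 1): a_0 = floor(sqrt(70)) = 8, since 8^2 = 64 <= 70 < 81 = 9^2.
Iterate m_{i+1} = d_i*a_i - m_i, d_{i+1} = (70 - m_{i+1}^2)/d_i, a_{i+1} = floor((a_0 + m_{i+1})/d_{i+1}):
  m_1 = 1*8 - 0 = 8, d_1 = (70 - 8^2)/1 = 6/1 = 6, a_1 = floor((8 + 8)/6) = 2.
  m_2 = 6*2 - 8 = 4, d_2 = (70 - 4^2)/6 = 54/6 = 9, a_2 = floor((8 + 4)/9) = 1.
  m_3 = 9*1 - 4 = 5, d_3 = (70 - 5^2)/9 = 45/9 = 5, a_3 = floor((8 + 5)/5) = 2.
  m_4 = 5*2 - 5 = 5, d_4 = (70 - 5^2)/5 = 45/5 = 9, a_4 = floor((8 + 5)/9) = 1.
  m_5 = 9*1 - 5 = 4, d_5 = (70 - 4^2)/9 = 54/9 = 6, a_5 = floor((8 + 4)/6) = 2.
  m_6 = 6*2 - 4 = 8, d_6 = (70 - 8^2)/6 = 6/6 = 1, a_6 = floor((8 + 8)/1) = 16.
  m_7 = 1*16 - 8 = 8, d_7 = (70 - 8^2)/1 = 6/1 = 6: (m_7, d_7) = (m_1, d_1) = (8, 6), so from here the quotients repeat a_1, ..., a_6; the period length is 6.
So sqrt(70) = [8; (2, 1, 2, 1, 2, 16)] with period length k = 6.
k is even, so the fundamental solution of x^2 - 70y^2 = 1 is (p_{k-1}, q_{k-1}) = (p_5, q_5); compute convergents through index 5.
Convergents (p_i = a_i*p_{i-1} + p_{i-2}, q_i = a_i*q_{i-1} + q_{i-2} with p_{-2}=0, p_{-1}=1, q_{-2}=1, q_{-1}=0):
  i=0: a_0=8, p_0 = 8*1 + 0 = 8, q_0 = 8*0 + 1 = 1.
  i=1: a_1=2, p_1 = 2*8 + 1 = 17, q_1 = 2*1 + 0 = 2.
  i=2: a_2=1, p_2 = 1*17 + 8 = 25, q_2 = 1*2 + 1 = 3.
  i=3: a_3=2, p_3 = 2*25 + 17 = 67, q_3 = 2*3 + 2 = 8.
  i=4: a_4=1, p_4 = 1*67 + 25 = 92, q_4 = 1*8 + 3 = 11.
  i=5: a_5=2, p_5 = 2*92 + 67 = 251, q_5 = 2*11 + 8 = 30.
Check: 251^2 - 70*30^2 = 63001 - 63000 = 1, so (x, y) = (251, 30) solves the equation, and by the theorem it is the least positive solution.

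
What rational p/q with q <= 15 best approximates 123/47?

Expand x = 123/47 as a continued fraction with the Euclidean algorithm:
  123 = 2*47 + 29, so a_0 = 2.
  47 = 1*29 + 18, so a_1 = 1.
  29 = 1*18 + 11, so a_2 = 1.
  18 = 1*11 + 7, so a_3 = 1.
  11 = 1*7 + 4, so a_4 = 1.
  7 = 1*4 + 3, so a_5 = 1.
  4 = 1*3 + 1, so a_6 = 1.
  3 = 3*1 + 0, so a_7 = 3.
so x = [2; 1, 1, 1, 1, 1, 1, 3].
Convergents (p_i = a_i*p_{i-1} + p_{i-2}, q_i = a_i*q_{i-1} + q_{i-2} with p_{-2}=0, p_{-1}=1, q_{-2}=1, q_{-1}=0), until the denominator exceeds 15:
  i=0: a_0=2, p_0 = 2*1 + 0 = 2, q_0 = 2*0 + 1 = 1.
  i=1: a_1=1, p_1 = 1*2 + 1 = 3, q_1 = 1*1 + 0 = 1.
  i=2: a_2=1, p_2 = 1*3 + 2 = 5, q_2 = 1*1 + 1 = 2.
  i=3: a_3=1, p_3 = 1*5 + 3 = 8, q_3 = 1*2 + 1 = 3.
  i=4: a_4=1, p_4 = 1*8 + 5 = 13, q_4 = 1*3 + 2 = 5.
  i=5: a_5=1, p_5 = 1*13 + 8 = 21, q_5 = 1*5 + 3 = 8.
  i=6: a_6=1, p_6 = 1*21 + 13 = 34, q_6 = 1*8 + 5 = 13.
  i=7: a_7=3, p_7 = 3*34 + 21 = 123, q_7 = 3*13 + 8 = 47.
q_7 = 47 > 15, so the last convergent with denominator <= 15 is p_6/q_6 = 34/13.
The closest fraction with denominator <= 15 is either p_6/q_6 or the intermediate fraction (k*p_6 + p_5)/(k*q_6 + q_5) with the largest k >= 1 whose denominator stays <= 15; these approach x as k grows, and every other convergent or intermediate fraction in range is farther away.
Largest k: floor((15 - q_5)/q_6) = floor((15 - 8)/13) = 0.
Since k = 0, no intermediate fraction beyond p_6/q_6 has denominator <= 15, so the convergent 34/13 is the closest (its error is |123*13 - 34*47|/(47*13) = 1/611).

34/13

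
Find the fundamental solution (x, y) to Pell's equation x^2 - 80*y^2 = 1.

(x, y) = (9, 1)

First expand sqrt(80) as a continued fraction. With x_i = (sqrt(80) + m_i)/d_i and (m_0, d_0) = (0, 1): a_0 = floor(sqrt(80)) = 8, since 8^2 = 64 <= 80 < 81 = 9^2.
Iterate m_{i+1} = d_i*a_i - m_i, d_{i+1} = (80 - m_{i+1}^2)/d_i, a_{i+1} = floor((a_0 + m_{i+1})/d_{i+1}):
  m_1 = 1*8 - 0 = 8, d_1 = (80 - 8^2)/1 = 16/1 = 16, a_1 = floor((8 + 8)/16) = 1.
  m_2 = 16*1 - 8 = 8, d_2 = (80 - 8^2)/16 = 16/16 = 1, a_2 = floor((8 + 8)/1) = 16.
  m_3 = 1*16 - 8 = 8, d_3 = (80 - 8^2)/1 = 16/1 = 16: (m_3, d_3) = (m_1, d_1) = (8, 16), so from here the quotients repeat a_1, a_2; the period length is 2.
So sqrt(80) = [8; (1, 16)] with period length k = 2.
k is even, so the fundamental solution of x^2 - 80y^2 = 1 is (p_{k-1}, q_{k-1}) = (p_1, q_1); compute convergents through index 1.
Convergents (p_i = a_i*p_{i-1} + p_{i-2}, q_i = a_i*q_{i-1} + q_{i-2} with p_{-2}=0, p_{-1}=1, q_{-2}=1, q_{-1}=0):
  i=0: a_0=8, p_0 = 8*1 + 0 = 8, q_0 = 8*0 + 1 = 1.
  i=1: a_1=1, p_1 = 1*8 + 1 = 9, q_1 = 1*1 + 0 = 1.
Check: 9^2 - 80*1^2 = 81 - 80 = 1, so (x, y) = (9, 1) solves the equation, and by the theorem it is the least positive solution.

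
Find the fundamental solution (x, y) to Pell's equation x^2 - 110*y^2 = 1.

First expand sqrt(110) as a continued fraction. With x_i = (sqrt(110) + m_i)/d_i and (m_0, d_0) = (0, 1): a_0 = floor(sqrt(110)) = 10, since 10^2 = 100 <= 110 < 121 = 11^2.
Iterate m_{i+1} = d_i*a_i - m_i, d_{i+1} = (110 - m_{i+1}^2)/d_i, a_{i+1} = floor((a_0 + m_{i+1})/d_{i+1}):
  m_1 = 1*10 - 0 = 10, d_1 = (110 - 10^2)/1 = 10/1 = 10, a_1 = floor((10 + 10)/10) = 2.
  m_2 = 10*2 - 10 = 10, d_2 = (110 - 10^2)/10 = 10/10 = 1, a_2 = floor((10 + 10)/1) = 20.
  m_3 = 1*20 - 10 = 10, d_3 = (110 - 10^2)/1 = 10/1 = 10: (m_3, d_3) = (m_1, d_1) = (10, 10), so from here the quotients repeat a_1, a_2; the period length is 2.
So sqrt(110) = [10; (2, 20)] with period length k = 2.
k is even, so the fundamental solution of x^2 - 110y^2 = 1 is (p_{k-1}, q_{k-1}) = (p_1, q_1); compute convergents through index 1.
Convergents (p_i = a_i*p_{i-1} + p_{i-2}, q_i = a_i*q_{i-1} + q_{i-2} with p_{-2}=0, p_{-1}=1, q_{-2}=1, q_{-1}=0):
  i=0: a_0=10, p_0 = 10*1 + 0 = 10, q_0 = 10*0 + 1 = 1.
  i=1: a_1=2, p_1 = 2*10 + 1 = 21, q_1 = 2*1 + 0 = 2.
Check: 21^2 - 110*2^2 = 441 - 440 = 1, so (x, y) = (21, 2) solves the equation, and by the theorem it is the least positive solution.

(x, y) = (21, 2)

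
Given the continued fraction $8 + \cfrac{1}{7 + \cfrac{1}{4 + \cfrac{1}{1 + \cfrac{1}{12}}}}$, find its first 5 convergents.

Using the convergent recurrence p_i = a_i*p_{i-1} + p_{i-2}, q_i = a_i*q_{i-1} + q_{i-2} with p_{-2}=0, p_{-1}=1, q_{-2}=1, q_{-1}=0:
  i=0: a_0=8, p_0 = 8*1 + 0 = 8, q_0 = 8*0 + 1 = 1.
  i=1: a_1=7, p_1 = 7*8 + 1 = 57, q_1 = 7*1 + 0 = 7.
  i=2: a_2=4, p_2 = 4*57 + 8 = 236, q_2 = 4*7 + 1 = 29.
  i=3: a_3=1, p_3 = 1*236 + 57 = 293, q_3 = 1*29 + 7 = 36.
  i=4: a_4=12, p_4 = 12*293 + 236 = 3752, q_4 = 12*36 + 29 = 461.

8/1, 57/7, 236/29, 293/36, 3752/461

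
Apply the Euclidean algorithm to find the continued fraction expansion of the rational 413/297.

Run the Euclidean algorithm on 413 and 297; the successive quotients are the partial quotients a_0, a_1, ... (each step inverts the fractional part left over by the previous one):
  413 = 1*297 + 116, so a_0 = 1.
  297 = 2*116 + 65, so a_1 = 2.
  116 = 1*65 + 51, so a_2 = 1.
  65 = 1*51 + 14, so a_3 = 1.
  51 = 3*14 + 9, so a_4 = 3.
  14 = 1*9 + 5, so a_5 = 1.
  9 = 1*5 + 4, so a_6 = 1.
  5 = 1*4 + 1, so a_7 = 1.
  4 = 4*1 + 0, so a_8 = 4.
The remainder reaches 0 after 9 divisions, so the expansion has 9 partial quotients, read off in order.

[1; 2, 1, 1, 3, 1, 1, 1, 4]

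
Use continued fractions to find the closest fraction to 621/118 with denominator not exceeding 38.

Expand x = 621/118 as a continued fraction with the Euclidean algorithm:
  621 = 5*118 + 31, so a_0 = 5.
  118 = 3*31 + 25, so a_1 = 3.
  31 = 1*25 + 6, so a_2 = 1.
  25 = 4*6 + 1, so a_3 = 4.
  6 = 6*1 + 0, so a_4 = 6.
so x = [5; 3, 1, 4, 6].
Convergents (p_i = a_i*p_{i-1} + p_{i-2}, q_i = a_i*q_{i-1} + q_{i-2} with p_{-2}=0, p_{-1}=1, q_{-2}=1, q_{-1}=0), until the denominator exceeds 38:
  i=0: a_0=5, p_0 = 5*1 + 0 = 5, q_0 = 5*0 + 1 = 1.
  i=1: a_1=3, p_1 = 3*5 + 1 = 16, q_1 = 3*1 + 0 = 3.
  i=2: a_2=1, p_2 = 1*16 + 5 = 21, q_2 = 1*3 + 1 = 4.
  i=3: a_3=4, p_3 = 4*21 + 16 = 100, q_3 = 4*4 + 3 = 19.
  i=4: a_4=6, p_4 = 6*100 + 21 = 621, q_4 = 6*19 + 4 = 118.
q_4 = 118 > 38, so the last convergent with denominator <= 38 is p_3/q_3 = 100/19.
The closest fraction with denominator <= 38 is either p_3/q_3 or the intermediate fraction (k*p_3 + p_2)/(k*q_3 + q_2) with the largest k >= 1 whose denominator stays <= 38; these approach x as k grows, and every other convergent or intermediate fraction in range is farther away.
Largest k: floor((38 - q_2)/q_3) = floor((38 - 4)/19) = 1.
That gives (1*100 + 21)/(1*19 + 4) = 121/23.
Compare the errors: |x - 100/19| = |621*19 - 100*118|/(118*19) = 1/2242, and |x - 121/23| = |621*23 - 121*118|/(118*23) = 5/2714.
Cross-multiplying, 1*2714 = 2714 < 11210 = 5*2242, so 1/2242 is smaller: the convergent 100/19 is closer to x than 121/23.

100/19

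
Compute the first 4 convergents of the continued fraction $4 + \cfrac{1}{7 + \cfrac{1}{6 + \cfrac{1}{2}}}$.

Using the convergent recurrence p_i = a_i*p_{i-1} + p_{i-2}, q_i = a_i*q_{i-1} + q_{i-2} with p_{-2}=0, p_{-1}=1, q_{-2}=1, q_{-1}=0:
  i=0: a_0=4, p_0 = 4*1 + 0 = 4, q_0 = 4*0 + 1 = 1.
  i=1: a_1=7, p_1 = 7*4 + 1 = 29, q_1 = 7*1 + 0 = 7.
  i=2: a_2=6, p_2 = 6*29 + 4 = 178, q_2 = 6*7 + 1 = 43.
  i=3: a_3=2, p_3 = 2*178 + 29 = 385, q_3 = 2*43 + 7 = 93.

4/1, 29/7, 178/43, 385/93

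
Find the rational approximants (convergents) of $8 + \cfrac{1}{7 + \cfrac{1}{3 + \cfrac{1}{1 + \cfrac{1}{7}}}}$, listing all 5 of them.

8/1, 57/7, 179/22, 236/29, 1831/225

Using the convergent recurrence p_i = a_i*p_{i-1} + p_{i-2}, q_i = a_i*q_{i-1} + q_{i-2} with p_{-2}=0, p_{-1}=1, q_{-2}=1, q_{-1}=0:
  i=0: a_0=8, p_0 = 8*1 + 0 = 8, q_0 = 8*0 + 1 = 1.
  i=1: a_1=7, p_1 = 7*8 + 1 = 57, q_1 = 7*1 + 0 = 7.
  i=2: a_2=3, p_2 = 3*57 + 8 = 179, q_2 = 3*7 + 1 = 22.
  i=3: a_3=1, p_3 = 1*179 + 57 = 236, q_3 = 1*22 + 7 = 29.
  i=4: a_4=7, p_4 = 7*236 + 179 = 1831, q_4 = 7*29 + 22 = 225.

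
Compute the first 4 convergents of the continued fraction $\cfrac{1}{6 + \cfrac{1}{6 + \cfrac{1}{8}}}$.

Using the convergent recurrence p_i = a_i*p_{i-1} + p_{i-2}, q_i = a_i*q_{i-1} + q_{i-2} with p_{-2}=0, p_{-1}=1, q_{-2}=1, q_{-1}=0:
  i=0: a_0=0, p_0 = 0*1 + 0 = 0, q_0 = 0*0 + 1 = 1.
  i=1: a_1=6, p_1 = 6*0 + 1 = 1, q_1 = 6*1 + 0 = 6.
  i=2: a_2=6, p_2 = 6*1 + 0 = 6, q_2 = 6*6 + 1 = 37.
  i=3: a_3=8, p_3 = 8*6 + 1 = 49, q_3 = 8*37 + 6 = 302.

0/1, 1/6, 6/37, 49/302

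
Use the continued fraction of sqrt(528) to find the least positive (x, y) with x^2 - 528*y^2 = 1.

First expand sqrt(528) as a continued fraction. With x_i = (sqrt(528) + m_i)/d_i and (m_0, d_0) = (0, 1): a_0 = floor(sqrt(528)) = 22, since 22^2 = 484 <= 528 < 529 = 23^2.
Iterate m_{i+1} = d_i*a_i - m_i, d_{i+1} = (528 - m_{i+1}^2)/d_i, a_{i+1} = floor((a_0 + m_{i+1})/d_{i+1}):
  m_1 = 1*22 - 0 = 22, d_1 = (528 - 22^2)/1 = 44/1 = 44, a_1 = floor((22 + 22)/44) = 1.
  m_2 = 44*1 - 22 = 22, d_2 = (528 - 22^2)/44 = 44/44 = 1, a_2 = floor((22 + 22)/1) = 44.
  m_3 = 1*44 - 22 = 22, d_3 = (528 - 22^2)/1 = 44/1 = 44: (m_3, d_3) = (m_1, d_1) = (22, 44), so from here the quotients repeat a_1, a_2; the period length is 2.
So sqrt(528) = [22; (1, 44)] with period length k = 2.
k is even, so the fundamental solution of x^2 - 528y^2 = 1 is (p_{k-1}, q_{k-1}) = (p_1, q_1); compute convergents through index 1.
Convergents (p_i = a_i*p_{i-1} + p_{i-2}, q_i = a_i*q_{i-1} + q_{i-2} with p_{-2}=0, p_{-1}=1, q_{-2}=1, q_{-1}=0):
  i=0: a_0=22, p_0 = 22*1 + 0 = 22, q_0 = 22*0 + 1 = 1.
  i=1: a_1=1, p_1 = 1*22 + 1 = 23, q_1 = 1*1 + 0 = 1.
Check: 23^2 - 528*1^2 = 529 - 528 = 1, so (x, y) = (23, 1) solves the equation, and by the theorem it is the least positive solution.

(x, y) = (23, 1)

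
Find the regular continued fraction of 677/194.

Run the Euclidean algorithm on 677 and 194; the successive quotients are the partial quotients a_0, a_1, ... (each step inverts the fractional part left over by the previous one):
  677 = 3*194 + 95, so a_0 = 3.
  194 = 2*95 + 4, so a_1 = 2.
  95 = 23*4 + 3, so a_2 = 23.
  4 = 1*3 + 1, so a_3 = 1.
  3 = 3*1 + 0, so a_4 = 3.
The remainder reaches 0 after 5 divisions, so the expansion has 5 partial quotients, read off in order.

[3; 2, 23, 1, 3]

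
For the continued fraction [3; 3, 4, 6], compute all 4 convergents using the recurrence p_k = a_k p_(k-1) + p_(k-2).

3/1, 10/3, 43/13, 268/81

Using the convergent recurrence p_i = a_i*p_{i-1} + p_{i-2}, q_i = a_i*q_{i-1} + q_{i-2} with p_{-2}=0, p_{-1}=1, q_{-2}=1, q_{-1}=0:
  i=0: a_0=3, p_0 = 3*1 + 0 = 3, q_0 = 3*0 + 1 = 1.
  i=1: a_1=3, p_1 = 3*3 + 1 = 10, q_1 = 3*1 + 0 = 3.
  i=2: a_2=4, p_2 = 4*10 + 3 = 43, q_2 = 4*3 + 1 = 13.
  i=3: a_3=6, p_3 = 6*43 + 10 = 268, q_3 = 6*13 + 3 = 81.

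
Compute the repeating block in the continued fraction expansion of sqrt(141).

Write x_i = (sqrt(141) + m_i)/d_i with (m_0, d_0) = (0, 1). a_0 = floor(sqrt(141)) = 11, since 11^2 = 121 <= 141 < 144 = 12^2.
Iterate m_{i+1} = d_i*a_i - m_i, d_{i+1} = (141 - m_{i+1}^2)/d_i, a_{i+1} = floor((a_0 + m_{i+1})/d_{i+1}):
  m_1 = 1*11 - 0 = 11, d_1 = (141 - 11^2)/1 = 20/1 = 20, a_1 = floor((11 + 11)/20) = 1.
  m_2 = 20*1 - 11 = 9, d_2 = (141 - 9^2)/20 = 60/20 = 3, a_2 = floor((11 + 9)/3) = 6.
  m_3 = 3*6 - 9 = 9, d_3 = (141 - 9^2)/3 = 60/3 = 20, a_3 = floor((11 + 9)/20) = 1.
  m_4 = 20*1 - 9 = 11, d_4 = (141 - 11^2)/20 = 20/20 = 1, a_4 = floor((11 + 11)/1) = 22.
  m_5 = 1*22 - 11 = 11, d_5 = (141 - 11^2)/1 = 20/1 = 20: (m_5, d_5) = (m_1, d_1) = (11, 20), so from here the quotients repeat a_1, ..., a_4; the period length is 4.
Hence the expansion of sqrt(141) is a_0 = 11 followed by the repeating block 1, 6, 1, 22 (period 4).

[11; (1, 6, 1, 22)]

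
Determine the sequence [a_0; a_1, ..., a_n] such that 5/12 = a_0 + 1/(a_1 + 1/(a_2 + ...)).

Run the Euclidean algorithm on 5 and 12; the successive quotients are the partial quotients a_0, a_1, ... (each step inverts the fractional part left over by the previous one):
  5 = 0*12 + 5, so a_0 = 0.
  12 = 2*5 + 2, so a_1 = 2.
  5 = 2*2 + 1, so a_2 = 2.
  2 = 2*1 + 0, so a_3 = 2.
The remainder reaches 0 after 4 divisions, so the expansion has 4 partial quotients, read off in order.

[0; 2, 2, 2]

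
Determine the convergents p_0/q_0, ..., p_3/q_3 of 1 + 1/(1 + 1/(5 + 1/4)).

1/1, 2/1, 11/6, 46/25

Using the convergent recurrence p_i = a_i*p_{i-1} + p_{i-2}, q_i = a_i*q_{i-1} + q_{i-2} with p_{-2}=0, p_{-1}=1, q_{-2}=1, q_{-1}=0:
  i=0: a_0=1, p_0 = 1*1 + 0 = 1, q_0 = 1*0 + 1 = 1.
  i=1: a_1=1, p_1 = 1*1 + 1 = 2, q_1 = 1*1 + 0 = 1.
  i=2: a_2=5, p_2 = 5*2 + 1 = 11, q_2 = 5*1 + 1 = 6.
  i=3: a_3=4, p_3 = 4*11 + 2 = 46, q_3 = 4*6 + 1 = 25.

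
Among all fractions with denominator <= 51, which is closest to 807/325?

Expand x = 807/325 as a continued fraction with the Euclidean algorithm:
  807 = 2*325 + 157, so a_0 = 2.
  325 = 2*157 + 11, so a_1 = 2.
  157 = 14*11 + 3, so a_2 = 14.
  11 = 3*3 + 2, so a_3 = 3.
  3 = 1*2 + 1, so a_4 = 1.
  2 = 2*1 + 0, so a_5 = 2.
so x = [2; 2, 14, 3, 1, 2].
Convergents (p_i = a_i*p_{i-1} + p_{i-2}, q_i = a_i*q_{i-1} + q_{i-2} with p_{-2}=0, p_{-1}=1, q_{-2}=1, q_{-1}=0), until the denominator exceeds 51:
  i=0: a_0=2, p_0 = 2*1 + 0 = 2, q_0 = 2*0 + 1 = 1.
  i=1: a_1=2, p_1 = 2*2 + 1 = 5, q_1 = 2*1 + 0 = 2.
  i=2: a_2=14, p_2 = 14*5 + 2 = 72, q_2 = 14*2 + 1 = 29.
  i=3: a_3=3, p_3 = 3*72 + 5 = 221, q_3 = 3*29 + 2 = 89.
q_3 = 89 > 51, so the last convergent with denominator <= 51 is p_2/q_2 = 72/29.
The closest fraction with denominator <= 51 is either p_2/q_2 or the intermediate fraction (k*p_2 + p_1)/(k*q_2 + q_1) with the largest k >= 1 whose denominator stays <= 51; these approach x as k grows, and every other convergent or intermediate fraction in range is farther away.
Largest k: floor((51 - q_1)/q_2) = floor((51 - 2)/29) = 1.
That gives (1*72 + 5)/(1*29 + 2) = 77/31.
Compare the errors: |x - 72/29| = |807*29 - 72*325|/(325*29) = 3/9425, and |x - 77/31| = |807*31 - 77*325|/(325*31) = 8/10075.
Cross-multiplying, 3*10075 = 30225 < 75400 = 8*9425, so 3/9425 is smaller: the convergent 72/29 is closer to x than 77/31.

72/29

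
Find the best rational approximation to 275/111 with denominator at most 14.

32/13

Expand x = 275/111 as a continued fraction with the Euclidean algorithm:
  275 = 2*111 + 53, so a_0 = 2.
  111 = 2*53 + 5, so a_1 = 2.
  53 = 10*5 + 3, so a_2 = 10.
  5 = 1*3 + 2, so a_3 = 1.
  3 = 1*2 + 1, so a_4 = 1.
  2 = 2*1 + 0, so a_5 = 2.
so x = [2; 2, 10, 1, 1, 2].
Convergents (p_i = a_i*p_{i-1} + p_{i-2}, q_i = a_i*q_{i-1} + q_{i-2} with p_{-2}=0, p_{-1}=1, q_{-2}=1, q_{-1}=0), until the denominator exceeds 14:
  i=0: a_0=2, p_0 = 2*1 + 0 = 2, q_0 = 2*0 + 1 = 1.
  i=1: a_1=2, p_1 = 2*2 + 1 = 5, q_1 = 2*1 + 0 = 2.
  i=2: a_2=10, p_2 = 10*5 + 2 = 52, q_2 = 10*2 + 1 = 21.
q_2 = 21 > 14, so the last convergent with denominator <= 14 is p_1/q_1 = 5/2.
The closest fraction with denominator <= 14 is either p_1/q_1 or the intermediate fraction (k*p_1 + p_0)/(k*q_1 + q_0) with the largest k >= 1 whose denominator stays <= 14; these approach x as k grows, and every other convergent or intermediate fraction in range is farther away.
Largest k: floor((14 - q_0)/q_1) = floor((14 - 1)/2) = 6.
That gives (6*5 + 2)/(6*2 + 1) = 32/13.
Compare the errors: |x - 5/2| = |275*2 - 5*111|/(111*2) = 5/222, and |x - 32/13| = |275*13 - 32*111|/(111*13) = 23/1443.
Cross-multiplying, 23*222 = 5106 < 7215 = 5*1443, so 23/1443 is smaller: the intermediate fraction 32/13 is closer to x than 5/2.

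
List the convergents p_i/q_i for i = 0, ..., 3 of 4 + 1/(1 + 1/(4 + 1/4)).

Using the convergent recurrence p_i = a_i*p_{i-1} + p_{i-2}, q_i = a_i*q_{i-1} + q_{i-2} with p_{-2}=0, p_{-1}=1, q_{-2}=1, q_{-1}=0:
  i=0: a_0=4, p_0 = 4*1 + 0 = 4, q_0 = 4*0 + 1 = 1.
  i=1: a_1=1, p_1 = 1*4 + 1 = 5, q_1 = 1*1 + 0 = 1.
  i=2: a_2=4, p_2 = 4*5 + 4 = 24, q_2 = 4*1 + 1 = 5.
  i=3: a_3=4, p_3 = 4*24 + 5 = 101, q_3 = 4*5 + 1 = 21.

4/1, 5/1, 24/5, 101/21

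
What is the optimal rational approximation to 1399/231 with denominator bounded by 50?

109/18

Expand x = 1399/231 as a continued fraction with the Euclidean algorithm:
  1399 = 6*231 + 13, so a_0 = 6.
  231 = 17*13 + 10, so a_1 = 17.
  13 = 1*10 + 3, so a_2 = 1.
  10 = 3*3 + 1, so a_3 = 3.
  3 = 3*1 + 0, so a_4 = 3.
so x = [6; 17, 1, 3, 3].
Convergents (p_i = a_i*p_{i-1} + p_{i-2}, q_i = a_i*q_{i-1} + q_{i-2} with p_{-2}=0, p_{-1}=1, q_{-2}=1, q_{-1}=0), until the denominator exceeds 50:
  i=0: a_0=6, p_0 = 6*1 + 0 = 6, q_0 = 6*0 + 1 = 1.
  i=1: a_1=17, p_1 = 17*6 + 1 = 103, q_1 = 17*1 + 0 = 17.
  i=2: a_2=1, p_2 = 1*103 + 6 = 109, q_2 = 1*17 + 1 = 18.
  i=3: a_3=3, p_3 = 3*109 + 103 = 430, q_3 = 3*18 + 17 = 71.
q_3 = 71 > 50, so the last convergent with denominator <= 50 is p_2/q_2 = 109/18.
The closest fraction with denominator <= 50 is either p_2/q_2 or the intermediate fraction (k*p_2 + p_1)/(k*q_2 + q_1) with the largest k >= 1 whose denominator stays <= 50; these approach x as k grows, and every other convergent or intermediate fraction in range is farther away.
Largest k: floor((50 - q_1)/q_2) = floor((50 - 17)/18) = 1.
That gives (1*109 + 103)/(1*18 + 17) = 212/35.
Compare the errors: |x - 109/18| = |1399*18 - 109*231|/(231*18) = 3/4158, and |x - 212/35| = |1399*35 - 212*231|/(231*35) = 7/8085.
Cross-multiplying, 3*8085 = 24255 < 29106 = 7*4158, so 3/4158 is smaller: the convergent 109/18 is closer to x than 212/35.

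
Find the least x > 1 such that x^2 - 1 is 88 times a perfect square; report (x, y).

First expand sqrt(88) as a continued fraction. With x_i = (sqrt(88) + m_i)/d_i and (m_0, d_0) = (0, 1): a_0 = floor(sqrt(88)) = 9, since 9^2 = 81 <= 88 < 100 = 10^2.
Iterate m_{i+1} = d_i*a_i - m_i, d_{i+1} = (88 - m_{i+1}^2)/d_i, a_{i+1} = floor((a_0 + m_{i+1})/d_{i+1}):
  m_1 = 1*9 - 0 = 9, d_1 = (88 - 9^2)/1 = 7/1 = 7, a_1 = floor((9 + 9)/7) = 2.
  m_2 = 7*2 - 9 = 5, d_2 = (88 - 5^2)/7 = 63/7 = 9, a_2 = floor((9 + 5)/9) = 1.
  m_3 = 9*1 - 5 = 4, d_3 = (88 - 4^2)/9 = 72/9 = 8, a_3 = floor((9 + 4)/8) = 1.
  m_4 = 8*1 - 4 = 4, d_4 = (88 - 4^2)/8 = 72/8 = 9, a_4 = floor((9 + 4)/9) = 1.
  m_5 = 9*1 - 4 = 5, d_5 = (88 - 5^2)/9 = 63/9 = 7, a_5 = floor((9 + 5)/7) = 2.
  m_6 = 7*2 - 5 = 9, d_6 = (88 - 9^2)/7 = 7/7 = 1, a_6 = floor((9 + 9)/1) = 18.
  m_7 = 1*18 - 9 = 9, d_7 = (88 - 9^2)/1 = 7/1 = 7: (m_7, d_7) = (m_1, d_1) = (9, 7), so from here the quotients repeat a_1, ..., a_6; the period length is 6.
So sqrt(88) = [9; (2, 1, 1, 1, 2, 18)] with period length k = 6.
k is even, so the fundamental solution of x^2 - 88y^2 = 1 is (p_{k-1}, q_{k-1}) = (p_5, q_5); compute convergents through index 5.
Convergents (p_i = a_i*p_{i-1} + p_{i-2}, q_i = a_i*q_{i-1} + q_{i-2} with p_{-2}=0, p_{-1}=1, q_{-2}=1, q_{-1}=0):
  i=0: a_0=9, p_0 = 9*1 + 0 = 9, q_0 = 9*0 + 1 = 1.
  i=1: a_1=2, p_1 = 2*9 + 1 = 19, q_1 = 2*1 + 0 = 2.
  i=2: a_2=1, p_2 = 1*19 + 9 = 28, q_2 = 1*2 + 1 = 3.
  i=3: a_3=1, p_3 = 1*28 + 19 = 47, q_3 = 1*3 + 2 = 5.
  i=4: a_4=1, p_4 = 1*47 + 28 = 75, q_4 = 1*5 + 3 = 8.
  i=5: a_5=2, p_5 = 2*75 + 47 = 197, q_5 = 2*8 + 5 = 21.
Check: 197^2 - 88*21^2 = 38809 - 38808 = 1, so (x, y) = (197, 21) solves the equation, and by the theorem it is the least positive solution.

(x, y) = (197, 21)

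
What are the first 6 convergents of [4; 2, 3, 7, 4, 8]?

Using the convergent recurrence p_i = a_i*p_{i-1} + p_{i-2}, q_i = a_i*q_{i-1} + q_{i-2} with p_{-2}=0, p_{-1}=1, q_{-2}=1, q_{-1}=0:
  i=0: a_0=4, p_0 = 4*1 + 0 = 4, q_0 = 4*0 + 1 = 1.
  i=1: a_1=2, p_1 = 2*4 + 1 = 9, q_1 = 2*1 + 0 = 2.
  i=2: a_2=3, p_2 = 3*9 + 4 = 31, q_2 = 3*2 + 1 = 7.
  i=3: a_3=7, p_3 = 7*31 + 9 = 226, q_3 = 7*7 + 2 = 51.
  i=4: a_4=4, p_4 = 4*226 + 31 = 935, q_4 = 4*51 + 7 = 211.
  i=5: a_5=8, p_5 = 8*935 + 226 = 7706, q_5 = 8*211 + 51 = 1739.

4/1, 9/2, 31/7, 226/51, 935/211, 7706/1739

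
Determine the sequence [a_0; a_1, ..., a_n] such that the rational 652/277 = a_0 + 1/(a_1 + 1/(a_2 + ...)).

[2; 2, 1, 4, 1, 3, 4]

Run the Euclidean algorithm on 652 and 277; the successive quotients are the partial quotients a_0, a_1, ... (each step inverts the fractional part left over by the previous one):
  652 = 2*277 + 98, so a_0 = 2.
  277 = 2*98 + 81, so a_1 = 2.
  98 = 1*81 + 17, so a_2 = 1.
  81 = 4*17 + 13, so a_3 = 4.
  17 = 1*13 + 4, so a_4 = 1.
  13 = 3*4 + 1, so a_5 = 3.
  4 = 4*1 + 0, so a_6 = 4.
The remainder reaches 0 after 7 divisions, so the expansion has 7 partial quotients, read off in order.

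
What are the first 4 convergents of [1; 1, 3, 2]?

1/1, 2/1, 7/4, 16/9

Using the convergent recurrence p_i = a_i*p_{i-1} + p_{i-2}, q_i = a_i*q_{i-1} + q_{i-2} with p_{-2}=0, p_{-1}=1, q_{-2}=1, q_{-1}=0:
  i=0: a_0=1, p_0 = 1*1 + 0 = 1, q_0 = 1*0 + 1 = 1.
  i=1: a_1=1, p_1 = 1*1 + 1 = 2, q_1 = 1*1 + 0 = 1.
  i=2: a_2=3, p_2 = 3*2 + 1 = 7, q_2 = 3*1 + 1 = 4.
  i=3: a_3=2, p_3 = 2*7 + 2 = 16, q_3 = 2*4 + 1 = 9.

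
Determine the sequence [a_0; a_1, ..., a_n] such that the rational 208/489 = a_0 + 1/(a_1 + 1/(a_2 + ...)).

[0; 2, 2, 1, 5, 1, 1, 1, 3]

Run the Euclidean algorithm on 208 and 489; the successive quotients are the partial quotients a_0, a_1, ... (each step inverts the fractional part left over by the previous one):
  208 = 0*489 + 208, so a_0 = 0.
  489 = 2*208 + 73, so a_1 = 2.
  208 = 2*73 + 62, so a_2 = 2.
  73 = 1*62 + 11, so a_3 = 1.
  62 = 5*11 + 7, so a_4 = 5.
  11 = 1*7 + 4, so a_5 = 1.
  7 = 1*4 + 3, so a_6 = 1.
  4 = 1*3 + 1, so a_7 = 1.
  3 = 3*1 + 0, so a_8 = 3.
The remainder reaches 0 after 9 divisions, so the expansion has 9 partial quotients, read off in order.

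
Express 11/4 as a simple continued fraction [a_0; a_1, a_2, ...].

[2; 1, 3]

Run the Euclidean algorithm on 11 and 4; the successive quotients are the partial quotients a_0, a_1, ... (each step inverts the fractional part left over by the previous one):
  11 = 2*4 + 3, so a_0 = 2.
  4 = 1*3 + 1, so a_1 = 1.
  3 = 3*1 + 0, so a_2 = 3.
The remainder reaches 0 after 3 divisions, so the expansion has 3 partial quotients, read off in order.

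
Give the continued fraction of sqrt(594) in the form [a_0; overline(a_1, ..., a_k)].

Write x_i = (sqrt(594) + m_i)/d_i with (m_0, d_0) = (0, 1). a_0 = floor(sqrt(594)) = 24, since 24^2 = 576 <= 594 < 625 = 25^2.
Iterate m_{i+1} = d_i*a_i - m_i, d_{i+1} = (594 - m_{i+1}^2)/d_i, a_{i+1} = floor((a_0 + m_{i+1})/d_{i+1}):
  m_1 = 1*24 - 0 = 24, d_1 = (594 - 24^2)/1 = 18/1 = 18, a_1 = floor((24 + 24)/18) = 2.
  m_2 = 18*2 - 24 = 12, d_2 = (594 - 12^2)/18 = 450/18 = 25, a_2 = floor((24 + 12)/25) = 1.
  m_3 = 25*1 - 12 = 13, d_3 = (594 - 13^2)/25 = 425/25 = 17, a_3 = floor((24 + 13)/17) = 2.
  m_4 = 17*2 - 13 = 21, d_4 = (594 - 21^2)/17 = 153/17 = 9, a_4 = floor((24 + 21)/9) = 5.
  m_5 = 9*5 - 21 = 24, d_5 = (594 - 24^2)/9 = 18/9 = 2, a_5 = floor((24 + 24)/2) = 24.
  m_6 = 2*24 - 24 = 24, d_6 = (594 - 24^2)/2 = 18/2 = 9, a_6 = floor((24 + 24)/9) = 5.
  m_7 = 9*5 - 24 = 21, d_7 = (594 - 21^2)/9 = 153/9 = 17, a_7 = floor((24 + 21)/17) = 2.
  m_8 = 17*2 - 21 = 13, d_8 = (594 - 13^2)/17 = 425/17 = 25, a_8 = floor((24 + 13)/25) = 1.
  m_9 = 25*1 - 13 = 12, d_9 = (594 - 12^2)/25 = 450/25 = 18, a_9 = floor((24 + 12)/18) = 2.
  m_10 = 18*2 - 12 = 24, d_10 = (594 - 24^2)/18 = 18/18 = 1, a_10 = floor((24 + 24)/1) = 48.
  m_11 = 1*48 - 24 = 24, d_11 = (594 - 24^2)/1 = 18/1 = 18: (m_11, d_11) = (m_1, d_1) = (24, 18), so from here the quotients repeat a_1, ..., a_10; the period length is 10.
Hence the expansion of sqrt(594) is a_0 = 24 followed by the repeating block 2, 1, 2, 5, 24, 5, 2, 1, 2, 48 (period 10).

[24; overline(2, 1, 2, 5, 24, 5, 2, 1, 2, 48)]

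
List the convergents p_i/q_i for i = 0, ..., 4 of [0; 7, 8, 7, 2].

Using the convergent recurrence p_i = a_i*p_{i-1} + p_{i-2}, q_i = a_i*q_{i-1} + q_{i-2} with p_{-2}=0, p_{-1}=1, q_{-2}=1, q_{-1}=0:
  i=0: a_0=0, p_0 = 0*1 + 0 = 0, q_0 = 0*0 + 1 = 1.
  i=1: a_1=7, p_1 = 7*0 + 1 = 1, q_1 = 7*1 + 0 = 7.
  i=2: a_2=8, p_2 = 8*1 + 0 = 8, q_2 = 8*7 + 1 = 57.
  i=3: a_3=7, p_3 = 7*8 + 1 = 57, q_3 = 7*57 + 7 = 406.
  i=4: a_4=2, p_4 = 2*57 + 8 = 122, q_4 = 2*406 + 57 = 869.

0/1, 1/7, 8/57, 57/406, 122/869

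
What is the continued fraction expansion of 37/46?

[0; 1, 4, 9]

Run the Euclidean algorithm on 37 and 46; the successive quotients are the partial quotients a_0, a_1, ... (each step inverts the fractional part left over by the previous one):
  37 = 0*46 + 37, so a_0 = 0.
  46 = 1*37 + 9, so a_1 = 1.
  37 = 4*9 + 1, so a_2 = 4.
  9 = 9*1 + 0, so a_3 = 9.
The remainder reaches 0 after 4 divisions, so the expansion has 4 partial quotients, read off in order.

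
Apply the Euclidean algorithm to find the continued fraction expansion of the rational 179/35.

[5; 8, 1, 3]

Run the Euclidean algorithm on 179 and 35; the successive quotients are the partial quotients a_0, a_1, ... (each step inverts the fractional part left over by the previous one):
  179 = 5*35 + 4, so a_0 = 5.
  35 = 8*4 + 3, so a_1 = 8.
  4 = 1*3 + 1, so a_2 = 1.
  3 = 3*1 + 0, so a_3 = 3.
The remainder reaches 0 after 4 divisions, so the expansion has 4 partial quotients, read off in order.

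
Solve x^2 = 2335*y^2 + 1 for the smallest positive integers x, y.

First expand sqrt(2335) as a continued fraction. With x_i = (sqrt(2335) + m_i)/d_i and (m_0, d_0) = (0, 1): a_0 = floor(sqrt(2335)) = 48, since 48^2 = 2304 <= 2335 < 2401 = 49^2.
Iterate m_{i+1} = d_i*a_i - m_i, d_{i+1} = (2335 - m_{i+1}^2)/d_i, a_{i+1} = floor((a_0 + m_{i+1})/d_{i+1}):
  m_1 = 1*48 - 0 = 48, d_1 = (2335 - 48^2)/1 = 31/1 = 31, a_1 = floor((48 + 48)/31) = 3.
  m_2 = 31*3 - 48 = 45, d_2 = (2335 - 45^2)/31 = 310/31 = 10, a_2 = floor((48 + 45)/10) = 9.
  m_3 = 10*9 - 45 = 45, d_3 = (2335 - 45^2)/10 = 310/10 = 31, a_3 = floor((48 + 45)/31) = 3.
  m_4 = 31*3 - 45 = 48, d_4 = (2335 - 48^2)/31 = 31/31 = 1, a_4 = floor((48 + 48)/1) = 96.
  m_5 = 1*96 - 48 = 48, d_5 = (2335 - 48^2)/1 = 31/1 = 31: (m_5, d_5) = (m_1, d_1) = (48, 31), so from here the quotients repeat a_1, ..., a_4; the period length is 4.
So sqrt(2335) = [48; (3, 9, 3, 96)] with period length k = 4.
k is even, so the fundamental solution of x^2 - 2335y^2 = 1 is (p_{k-1}, q_{k-1}) = (p_3, q_3); compute convergents through index 3.
Convergents (p_i = a_i*p_{i-1} + p_{i-2}, q_i = a_i*q_{i-1} + q_{i-2} with p_{-2}=0, p_{-1}=1, q_{-2}=1, q_{-1}=0):
  i=0: a_0=48, p_0 = 48*1 + 0 = 48, q_0 = 48*0 + 1 = 1.
  i=1: a_1=3, p_1 = 3*48 + 1 = 145, q_1 = 3*1 + 0 = 3.
  i=2: a_2=9, p_2 = 9*145 + 48 = 1353, q_2 = 9*3 + 1 = 28.
  i=3: a_3=3, p_3 = 3*1353 + 145 = 4204, q_3 = 3*28 + 3 = 87.
Check: 4204^2 - 2335*87^2 = 17673616 - 17673615 = 1, so (x, y) = (4204, 87) solves the equation, and by the theorem it is the least positive solution.

(x, y) = (4204, 87)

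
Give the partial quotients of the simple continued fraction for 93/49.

Run the Euclidean algorithm on 93 and 49; the successive quotients are the partial quotients a_0, a_1, ... (each step inverts the fractional part left over by the previous one):
  93 = 1*49 + 44, so a_0 = 1.
  49 = 1*44 + 5, so a_1 = 1.
  44 = 8*5 + 4, so a_2 = 8.
  5 = 1*4 + 1, so a_3 = 1.
  4 = 4*1 + 0, so a_4 = 4.
The remainder reaches 0 after 5 divisions, so the expansion has 5 partial quotients, read off in order.

[1; 1, 8, 1, 4]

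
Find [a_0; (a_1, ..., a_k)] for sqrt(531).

[23; (23, 46)]

Write x_i = (sqrt(531) + m_i)/d_i with (m_0, d_0) = (0, 1). a_0 = floor(sqrt(531)) = 23, since 23^2 = 529 <= 531 < 576 = 24^2.
Iterate m_{i+1} = d_i*a_i - m_i, d_{i+1} = (531 - m_{i+1}^2)/d_i, a_{i+1} = floor((a_0 + m_{i+1})/d_{i+1}):
  m_1 = 1*23 - 0 = 23, d_1 = (531 - 23^2)/1 = 2/1 = 2, a_1 = floor((23 + 23)/2) = 23.
  m_2 = 2*23 - 23 = 23, d_2 = (531 - 23^2)/2 = 2/2 = 1, a_2 = floor((23 + 23)/1) = 46.
  m_3 = 1*46 - 23 = 23, d_3 = (531 - 23^2)/1 = 2/1 = 2: (m_3, d_3) = (m_1, d_1) = (23, 2), so from here the quotients repeat a_1, a_2; the period length is 2.
Hence the expansion of sqrt(531) is a_0 = 23 followed by the repeating block 23, 46 (period 2).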